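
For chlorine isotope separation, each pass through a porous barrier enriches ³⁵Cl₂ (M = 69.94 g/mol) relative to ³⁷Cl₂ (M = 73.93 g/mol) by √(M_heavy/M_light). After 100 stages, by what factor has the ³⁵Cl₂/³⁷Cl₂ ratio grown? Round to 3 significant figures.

After 100 stages the ratio has grown by (√(73.93/69.94))^100 = (73.93/69.94)^(100/2).
= 1.05705^50 = 16.0.

16.0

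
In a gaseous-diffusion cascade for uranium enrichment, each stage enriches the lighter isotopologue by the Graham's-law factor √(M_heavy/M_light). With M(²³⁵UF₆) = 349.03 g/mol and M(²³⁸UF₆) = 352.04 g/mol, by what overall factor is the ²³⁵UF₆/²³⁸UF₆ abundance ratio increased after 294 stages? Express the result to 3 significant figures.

Each stage multiplies the ratio by α = √(352.04/349.03), so after 294 stages the overall factor is α^294 = (352.04/349.03)^(294/2).
= 1.00862^147 = 3.53.

3.53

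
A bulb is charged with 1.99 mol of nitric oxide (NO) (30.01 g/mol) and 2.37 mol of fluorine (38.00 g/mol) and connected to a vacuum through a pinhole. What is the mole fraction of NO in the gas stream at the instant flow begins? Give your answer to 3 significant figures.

0.486

Rate_i ∝ x_i/√M_i (Graham's law weighted by mole fraction), so the effusate composition follows n_i/√M_i.
So x_NO in the escaping gas = (n_NO/√M_NO) / Σ(n_i/√M_i)
= (1.99/√30.01) / (1.99/√30.01 + 2.37/√38.00) = 0.3633/(0.3633 + 0.3845) = 0.486.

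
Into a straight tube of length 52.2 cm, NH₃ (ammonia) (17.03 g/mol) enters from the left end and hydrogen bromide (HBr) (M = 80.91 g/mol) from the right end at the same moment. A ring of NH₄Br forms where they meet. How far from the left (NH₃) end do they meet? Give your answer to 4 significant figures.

35.78 cm

The fronts meet when d_NH₃ + d_HBr = L with d_NH₃/d_HBr = √(M_HBr/M_NH₃) (Graham's law). Here √(M_HBr/M_NH₃) = √(80.91/17.03) = 2.180.
With d_NH₃ + d_HBr = 52.2 cm, d_HBr = 52.2/(1 + 2.180) = 16.42 cm.
d_NH₃ = 52.2 − 16.42 = 35.78 cm.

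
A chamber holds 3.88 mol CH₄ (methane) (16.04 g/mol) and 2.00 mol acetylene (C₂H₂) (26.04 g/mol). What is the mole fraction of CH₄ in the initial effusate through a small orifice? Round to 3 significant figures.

0.712

Effusion rate of each component ∝ n_i/√M_i (partial pressure × 1/√M).
x_CH₄(eff) = (n_CH₄/√M_CH₄) / (n_CH₄/√M_CH₄ + n_C₂H₂/√M_C₂H₂)
= (3.88/√16.04) / (3.88/√16.04 + 2.00/√26.04) = 0.9688/(0.9688 + 0.3919) = 0.712.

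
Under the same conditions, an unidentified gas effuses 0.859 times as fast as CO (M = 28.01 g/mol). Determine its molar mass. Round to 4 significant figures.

37.96 g/mol

From Graham's law, rate_X/rate_CO = √(M_CO/M_X).
0.859 = √(28.01/M_X)
M_X = 28.01 / 0.859² = 28.01 / 0.7379 = 37.96 g/mol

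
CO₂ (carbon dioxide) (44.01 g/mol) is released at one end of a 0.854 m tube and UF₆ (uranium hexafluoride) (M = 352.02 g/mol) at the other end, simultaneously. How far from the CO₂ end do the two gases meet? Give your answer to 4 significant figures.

0.6309 m

In equal time, each gas travels a distance ∝ its rate ∝ 1/√M, so d_CO₂/d_UF₆ = √(M_UF₆/M_CO₂) = √(352.02/44.01) = 2.828.
With d_CO₂ + d_UF₆ = 0.854 m, d_UF₆ = 0.854/(1 + 2.828) = 0.2231 m.
d_CO₂ = 0.854 − 0.2231 = 0.6309 m.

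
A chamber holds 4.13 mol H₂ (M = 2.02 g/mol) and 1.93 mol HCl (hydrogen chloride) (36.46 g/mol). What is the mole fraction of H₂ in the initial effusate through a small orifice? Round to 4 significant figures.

0.9009

Effusion rate of each component ∝ n_i/√M_i (partial pressure × 1/√M).
So x_H₂ in the escaping gas = (n_H₂/√M_H₂) / Σ(n_i/√M_i)
= (4.13/√2.02) / (4.13/√2.02 + 1.93/√36.46) = 2.906/(2.906 + 0.3196) = 0.9009.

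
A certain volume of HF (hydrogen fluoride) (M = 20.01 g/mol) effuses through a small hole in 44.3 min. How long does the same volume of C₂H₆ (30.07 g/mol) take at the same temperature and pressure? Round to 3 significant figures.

Graham's law gives t_C₂H₆/t_HF = √(M_C₂H₆/M_HF) = √(30.07/20.01) = √1.503 = 1.226.
So the time for C₂H₆ is 44.3 × 1.226 = 54.3 min.

54.3 min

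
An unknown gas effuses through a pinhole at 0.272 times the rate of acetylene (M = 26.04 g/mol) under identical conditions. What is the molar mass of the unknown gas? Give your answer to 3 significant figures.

By Graham's law, rate_X/rate_C₂H₂ = √(M_C₂H₂/M_X).
0.272 = √(26.04/M_X)
M_X = 26.04 / 0.272² = 26.04 / 0.07398 = 352 g/mol

352 g/mol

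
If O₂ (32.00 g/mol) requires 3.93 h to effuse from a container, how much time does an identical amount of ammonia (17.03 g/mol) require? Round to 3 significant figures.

2.87 h

From Graham's law, t_NH₃/t_O₂ = √(M_NH₃/M_O₂) = √(17.03/32.00) = √0.5322 = 0.7295.
So the time for NH₃ is 3.93 × 0.7295 = 2.87 h.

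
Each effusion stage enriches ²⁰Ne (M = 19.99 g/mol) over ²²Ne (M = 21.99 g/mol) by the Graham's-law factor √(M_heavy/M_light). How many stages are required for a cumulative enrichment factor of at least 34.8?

75

Per stage α = (21.99/19.99)^(1/2) = 1.10005^0.5, giving ln α = 0.04768.
Need α^N ≥ 34.8 ⇒ N ≥ ln(34.8) / ln α = 3.550 / 0.04768 = 74.45.
So at least 75 stages are needed.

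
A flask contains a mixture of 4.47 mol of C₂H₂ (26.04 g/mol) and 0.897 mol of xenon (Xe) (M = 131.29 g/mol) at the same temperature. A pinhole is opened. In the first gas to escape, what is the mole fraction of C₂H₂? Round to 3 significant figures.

0.918

Each component's effusion rate ∝ (its partial pressure)·(1/√M) ∝ n_i/√M_i.
Mole fraction of C₂H₂ in the effusate = (n_C₂H₂/√M_C₂H₂) / (n_C₂H₂/√M_C₂H₂ + n_Xe/√M_Xe)
= (4.47/√26.04) / (4.47/√26.04 + 0.897/√131.29) = 0.8760/(0.8760 + 0.07828) = 0.918.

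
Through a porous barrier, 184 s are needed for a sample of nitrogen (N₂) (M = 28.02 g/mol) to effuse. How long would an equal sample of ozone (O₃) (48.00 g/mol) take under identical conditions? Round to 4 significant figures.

240.8 s

Since effusion rate ∝ 1/√M, t_O₃/t_N₂ = √(M_O₃/M_N₂) = √(48.00/28.02) = √1.713 = 1.309.
So the time for O₃ is 184 × 1.309 = 240.8 s.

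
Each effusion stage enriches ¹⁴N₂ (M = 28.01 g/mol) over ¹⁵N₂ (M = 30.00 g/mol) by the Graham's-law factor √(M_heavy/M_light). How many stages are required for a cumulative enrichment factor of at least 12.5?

74

With α = √(30.00/28.01) per stage, ln α = ½ ln(1.07105) = 0.03432.
Need α^N ≥ 12.5 ⇒ N ≥ ln(12.5) / ln α = 2.526 / 0.03432 = 73.60.
Rounding up, N = 74 stages.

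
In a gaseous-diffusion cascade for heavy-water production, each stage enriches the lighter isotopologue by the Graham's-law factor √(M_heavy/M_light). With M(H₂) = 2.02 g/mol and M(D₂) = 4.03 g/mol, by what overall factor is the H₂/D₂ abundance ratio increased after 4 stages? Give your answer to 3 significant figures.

The single-stage factor is √(M_heavy/M_light), so 4 stages give [√(4.03/2.02)]^4 = (4.03/2.02)^(4/2).
= 1.99505^2 = 3.98.

3.98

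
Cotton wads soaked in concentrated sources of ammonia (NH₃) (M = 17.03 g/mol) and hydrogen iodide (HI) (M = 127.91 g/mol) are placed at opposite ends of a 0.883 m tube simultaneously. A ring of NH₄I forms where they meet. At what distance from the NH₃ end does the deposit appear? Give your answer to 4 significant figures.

0.6469 m

Distances travelled in equal time are proportional to diffusion rates, so d_NH₃/d_HI = √(M_HI/M_NH₃) = √(127.91/17.03) = 2.741.
With d_NH₃ + d_HI = 0.883 m, d_HI = 0.883/(1 + 2.741) = 0.2361 m.
d_NH₃ = 0.883 − 0.2361 = 0.6469 m.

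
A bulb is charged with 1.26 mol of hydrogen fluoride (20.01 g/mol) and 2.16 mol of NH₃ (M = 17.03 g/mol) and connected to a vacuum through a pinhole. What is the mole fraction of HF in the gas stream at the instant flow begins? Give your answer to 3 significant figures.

0.350

Each component's effusion rate ∝ (its partial pressure)·(1/√M) ∝ n_i/√M_i.
Mole fraction of HF in the effusate = (n_HF/√M_HF) / (n_HF/√M_HF + n_NH₃/√M_NH₃)
= (1.26/√20.01) / (1.26/√20.01 + 2.16/√17.03) = 0.2817/(0.2817 + 0.5234) = 0.350.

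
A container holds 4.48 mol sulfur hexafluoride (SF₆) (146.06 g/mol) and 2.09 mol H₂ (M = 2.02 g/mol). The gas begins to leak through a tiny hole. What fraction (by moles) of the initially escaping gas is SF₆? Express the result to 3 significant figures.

Each component's effusion rate ∝ (its partial pressure)·(1/√M) ∝ n_i/√M_i.
x_SF₆(eff) = (n_SF₆/√M_SF₆) / (n_SF₆/√M_SF₆ + n_H₂/√M_H₂)
= (4.48/√146.06) / (4.48/√146.06 + 2.09/√2.02) = 0.3707/(0.3707 + 1.471) = 0.201.

0.201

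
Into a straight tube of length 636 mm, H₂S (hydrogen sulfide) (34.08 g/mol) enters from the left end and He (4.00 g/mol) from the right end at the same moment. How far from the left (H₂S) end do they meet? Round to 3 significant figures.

162 mm

The fronts meet when d_H₂S + d_He = L with d_H₂S/d_He = √(M_He/M_H₂S) (Graham's law). Here √(M_He/M_H₂S) = √(4.00/34.08) = 0.3426.
With d_H₂S + d_He = 636 mm, d_He = 636/(1 + 0.3426) = 473.7 mm.
d_H₂S = 636 − 473.7 = 162 mm.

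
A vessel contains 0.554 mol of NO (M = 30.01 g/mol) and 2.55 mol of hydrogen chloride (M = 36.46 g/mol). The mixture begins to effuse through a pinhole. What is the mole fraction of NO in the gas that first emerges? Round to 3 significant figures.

0.193

Effusion rate of each component ∝ n_i/√M_i (partial pressure × 1/√M).
x_NO(eff) = (n_NO/√M_NO) / (n_NO/√M_NO + n_HCl/√M_HCl)
= (0.554/√30.01) / (0.554/√30.01 + 2.55/√36.46) = 0.1011/(0.1011 + 0.4223) = 0.193.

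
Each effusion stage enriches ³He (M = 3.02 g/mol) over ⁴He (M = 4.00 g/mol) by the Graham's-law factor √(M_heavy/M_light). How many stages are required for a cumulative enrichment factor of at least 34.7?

26

With α = √(4.00/3.02) per stage, ln α = ½ ln(1.32450) = 0.1405.
Need α^N ≥ 34.7 ⇒ N ≥ ln(34.7) / ln α = 3.547 / 0.1405 = 25.24.
Rounding up, N = 26 stages.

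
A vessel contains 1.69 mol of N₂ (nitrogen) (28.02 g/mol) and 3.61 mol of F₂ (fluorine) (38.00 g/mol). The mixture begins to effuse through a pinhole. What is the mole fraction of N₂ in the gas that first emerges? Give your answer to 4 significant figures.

Each component's effusion rate ∝ (its partial pressure)·(1/√M) ∝ n_i/√M_i.
Mole fraction of N₂ in the effusate = (n_N₂/√M_N₂) / (n_N₂/√M_N₂ + n_F₂/√M_F₂)
= (1.69/√28.02) / (1.69/√28.02 + 3.61/√38.00) = 0.3193/(0.3193 + 0.5856) = 0.3528.

0.3528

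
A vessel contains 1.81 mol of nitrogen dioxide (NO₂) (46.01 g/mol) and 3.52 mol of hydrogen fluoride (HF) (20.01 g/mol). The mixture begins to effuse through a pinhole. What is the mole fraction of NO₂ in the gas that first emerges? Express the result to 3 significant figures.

0.253

The effusion rate of species i is ∝ p_i/√M_i ∝ n_i/√M_i.
Mole fraction of NO₂ in the effusate = (n_NO₂/√M_NO₂) / (n_NO₂/√M_NO₂ + n_HF/√M_HF)
= (1.81/√46.01) / (1.81/√46.01 + 3.52/√20.01) = 0.2668/(0.2668 + 0.7869) = 0.253.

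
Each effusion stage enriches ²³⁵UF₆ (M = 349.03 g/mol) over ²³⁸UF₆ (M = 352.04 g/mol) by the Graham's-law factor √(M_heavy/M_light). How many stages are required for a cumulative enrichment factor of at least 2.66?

228

Single-stage factor α = √(352.04/349.03), so ln α = ½ ln(1.00862) = 0.004293.
Need α^N ≥ 2.66 ⇒ N ≥ ln(2.66) / ln α = 0.9783 / 0.004293 = 227.86.
Rounding up, N = 228 stages.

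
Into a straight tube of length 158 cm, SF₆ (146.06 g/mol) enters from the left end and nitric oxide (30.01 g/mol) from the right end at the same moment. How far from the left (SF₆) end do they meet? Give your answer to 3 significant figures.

49.3 cm

Distances travelled in equal time are proportional to diffusion rates, so d_SF₆/d_NO = √(M_NO/M_SF₆) = √(30.01/146.06) = 0.4533.
With d_SF₆ + d_NO = 158 cm, d_NO = 158/(1 + 0.4533) = 108.7 cm.
d_SF₆ = 158 − 108.7 = 49.3 cm.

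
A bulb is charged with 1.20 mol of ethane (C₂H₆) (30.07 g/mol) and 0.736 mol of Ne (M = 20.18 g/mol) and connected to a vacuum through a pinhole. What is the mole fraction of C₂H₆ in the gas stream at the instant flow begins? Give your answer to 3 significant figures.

The effusion rate of species i is ∝ p_i/√M_i ∝ n_i/√M_i.
x_C₂H₆(eff) = (n_C₂H₆/√M_C₂H₆) / (n_C₂H₆/√M_C₂H₆ + n_Ne/√M_Ne)
= (1.20/√30.07) / (1.20/√30.07 + 0.736/√20.18) = 0.2188/(0.2188 + 0.1638) = 0.572.

0.572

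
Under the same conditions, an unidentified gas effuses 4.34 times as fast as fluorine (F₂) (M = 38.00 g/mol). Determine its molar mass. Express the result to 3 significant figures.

2.02 g/mol

From Graham's law, rate_X/rate_F₂ = √(M_F₂/M_X).
4.34 = √(38.00/M_X)
M_X = 38.00 / 4.34² = 38.00 / 18.84 = 2.02 g/mol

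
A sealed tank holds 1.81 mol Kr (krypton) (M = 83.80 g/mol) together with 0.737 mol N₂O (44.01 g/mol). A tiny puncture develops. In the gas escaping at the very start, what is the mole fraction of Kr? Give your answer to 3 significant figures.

0.640

The effusion rate of species i is ∝ p_i/√M_i ∝ n_i/√M_i.
So x_Kr in the escaping gas = (n_Kr/√M_Kr) / Σ(n_i/√M_i)
= (1.81/√83.80) / (1.81/√83.80 + 0.737/√44.01) = 0.1977/(0.1977 + 0.1111) = 0.640.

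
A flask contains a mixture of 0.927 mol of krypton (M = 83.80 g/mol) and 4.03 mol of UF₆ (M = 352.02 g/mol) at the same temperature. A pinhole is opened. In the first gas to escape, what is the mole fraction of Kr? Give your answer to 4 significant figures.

The effusion rate of species i is ∝ p_i/√M_i ∝ n_i/√M_i.
x_Kr(eff) = (n_Kr/√M_Kr) / (n_Kr/√M_Kr + n_UF₆/√M_UF₆)
= (0.927/√83.80) / (0.927/√83.80 + 4.03/√352.02) = 0.1013/(0.1013 + 0.2148) = 0.3204.

0.3204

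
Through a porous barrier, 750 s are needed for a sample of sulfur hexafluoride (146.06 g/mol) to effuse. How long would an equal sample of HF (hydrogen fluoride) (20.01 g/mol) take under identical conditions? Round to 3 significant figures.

Since effusion rate ∝ 1/√M, t_HF/t_SF₆ = √(M_HF/M_SF₆) = √(20.01/146.06) = √0.1370 = 0.3701.
So the time for HF is 750 × 0.3701 = 278 s.

278 s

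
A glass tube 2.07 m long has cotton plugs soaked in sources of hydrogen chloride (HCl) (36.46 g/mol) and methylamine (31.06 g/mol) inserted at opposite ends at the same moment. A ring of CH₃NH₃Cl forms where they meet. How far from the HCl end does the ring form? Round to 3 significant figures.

0.994 m

The fronts meet when d_HCl + d_CH₃NH₂ = L with d_HCl/d_CH₃NH₂ = √(M_CH₃NH₂/M_HCl) (Graham's law). Here √(M_CH₃NH₂/M_HCl) = √(31.06/36.46) = 0.9230.
With d_HCl + d_CH₃NH₂ = 2.07 m, d_CH₃NH₂ = 2.07/(1 + 0.9230) = 1.076 m.
d_HCl = 2.07 − 1.076 = 0.994 m.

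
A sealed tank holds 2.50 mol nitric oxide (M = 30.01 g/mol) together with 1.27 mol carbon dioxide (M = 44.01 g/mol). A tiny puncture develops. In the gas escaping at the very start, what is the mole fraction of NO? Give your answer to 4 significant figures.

Rate_i ∝ x_i/√M_i (Graham's law weighted by mole fraction), so the effusate composition follows n_i/√M_i.
Mole fraction of NO in the effusate = (n_NO/√M_NO) / (n_NO/√M_NO + n_CO₂/√M_CO₂)
= (2.50/√30.01) / (2.50/√30.01 + 1.27/√44.01) = 0.4564/(0.4564 + 0.1914) = 0.7045.

0.7045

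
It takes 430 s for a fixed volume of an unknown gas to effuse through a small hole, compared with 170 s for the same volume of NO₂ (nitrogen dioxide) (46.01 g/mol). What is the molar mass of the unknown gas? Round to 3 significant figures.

Since effusion rate ∝ 1/√M, t_X/t_NO₂ = √(M_X/M_NO₂).
430/170 = 2.529 = √(M_X/46.01)
M_X = 46.01 × 2.529² = 46.01 × 6.398 = 294 g/mol

294 g/mol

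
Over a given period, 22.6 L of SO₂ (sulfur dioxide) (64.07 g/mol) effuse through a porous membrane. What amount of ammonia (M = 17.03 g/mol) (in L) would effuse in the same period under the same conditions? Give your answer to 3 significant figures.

43.8 L

From Graham's law, rate_NH₃/rate_SO₂ = √(M_SO₂/M_NH₃) = √(64.07/17.03) = √3.762 = 1.940.
So the volume for NH₃ is 22.6 × 1.940 = 43.8 L.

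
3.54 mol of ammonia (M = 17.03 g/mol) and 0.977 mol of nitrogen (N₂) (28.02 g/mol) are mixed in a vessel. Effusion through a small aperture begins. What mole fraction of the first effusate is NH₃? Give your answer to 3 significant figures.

The effusion rate of species i is ∝ p_i/√M_i ∝ n_i/√M_i.
x_NH₃(eff) = (n_NH₃/√M_NH₃) / (n_NH₃/√M_NH₃ + n_N₂/√M_N₂)
= (3.54/√17.03) / (3.54/√17.03 + 0.977/√28.02) = 0.8578/(0.8578 + 0.1846) = 0.823.

0.823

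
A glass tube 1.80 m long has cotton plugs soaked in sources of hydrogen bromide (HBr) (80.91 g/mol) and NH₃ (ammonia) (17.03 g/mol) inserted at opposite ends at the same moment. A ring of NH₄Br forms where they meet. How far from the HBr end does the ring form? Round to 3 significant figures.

Distances travelled in equal time are proportional to diffusion rates, so d_HBr/d_NH₃ = √(M_NH₃/M_HBr) = √(17.03/80.91) = 0.4588.
With d_HBr + d_NH₃ = 1.80 m, d_NH₃ = 1.80/(1 + 0.4588) = 1.234 m.
d_HBr = 1.80 − 1.234 = 0.566 m.

0.566 m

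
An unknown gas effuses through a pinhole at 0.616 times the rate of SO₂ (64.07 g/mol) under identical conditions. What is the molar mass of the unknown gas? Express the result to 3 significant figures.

By Graham's law, rate_X/rate_SO₂ = √(M_SO₂/M_X).
0.616 = √(64.07/M_X)
M_X = 64.07 / 0.616² = 64.07 / 0.3795 = 169 g/mol

169 g/mol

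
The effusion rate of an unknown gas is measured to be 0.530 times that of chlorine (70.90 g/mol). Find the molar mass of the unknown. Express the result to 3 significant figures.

Using Graham's law: rate_X/rate_Cl₂ = √(M_Cl₂/M_X).
0.530 = √(70.90/M_X)
M_X = 70.90 / 0.530² = 70.90 / 0.2809 = 252 g/mol

252 g/mol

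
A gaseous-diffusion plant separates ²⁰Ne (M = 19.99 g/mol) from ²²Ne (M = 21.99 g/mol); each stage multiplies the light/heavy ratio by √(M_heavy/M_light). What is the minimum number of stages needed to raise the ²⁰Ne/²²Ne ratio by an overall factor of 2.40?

Single-stage factor α = √(21.99/19.99), so ln α = ½ ln(1.10005) = 0.04768.
Need α^N ≥ 2.40 ⇒ N ≥ ln(2.40) / ln α = 0.8755 / 0.04768 = 18.36.
Minimum whole number of stages: N = 19.

19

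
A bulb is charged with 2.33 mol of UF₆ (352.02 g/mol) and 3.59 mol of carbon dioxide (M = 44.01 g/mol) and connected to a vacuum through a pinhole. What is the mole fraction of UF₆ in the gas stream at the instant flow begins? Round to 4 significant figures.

0.1867

The effusion rate of species i is ∝ p_i/√M_i ∝ n_i/√M_i.
Mole fraction of UF₆ in the effusate = (n_UF₆/√M_UF₆) / (n_UF₆/√M_UF₆ + n_CO₂/√M_CO₂)
= (2.33/√352.02) / (2.33/√352.02 + 3.59/√44.01) = 0.1242/(0.1242 + 0.5412) = 0.1867.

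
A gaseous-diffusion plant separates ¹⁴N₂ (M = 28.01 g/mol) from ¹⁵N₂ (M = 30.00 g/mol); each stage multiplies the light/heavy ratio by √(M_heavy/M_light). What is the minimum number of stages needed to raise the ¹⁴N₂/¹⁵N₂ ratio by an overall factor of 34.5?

104

Per stage α = (30.00/28.01)^(1/2) = 1.07105^0.5, giving ln α = 0.03432.
Need α^N ≥ 34.5 ⇒ N ≥ ln(34.5) / ln α = 3.541 / 0.03432 = 103.18.
Rounding up, N = 104 stages.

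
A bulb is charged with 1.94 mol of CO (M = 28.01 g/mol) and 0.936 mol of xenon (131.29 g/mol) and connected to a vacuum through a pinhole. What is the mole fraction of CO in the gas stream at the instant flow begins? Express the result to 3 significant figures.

The effusion rate of species i is ∝ p_i/√M_i ∝ n_i/√M_i.
x_CO(eff) = (n_CO/√M_CO) / (n_CO/√M_CO + n_Xe/√M_Xe)
= (1.94/√28.01) / (1.94/√28.01 + 0.936/√131.29) = 0.3666/(0.3666 + 0.08169) = 0.818.

0.818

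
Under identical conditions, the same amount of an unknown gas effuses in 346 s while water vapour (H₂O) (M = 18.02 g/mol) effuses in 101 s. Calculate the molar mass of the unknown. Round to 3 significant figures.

Graham's law gives t_X/t_H₂O = √(M_X/M_H₂O).
346/101 = 3.426 = √(M_X/18.02)
M_X = 18.02 × 3.426² = 18.02 × 11.74 = 211 g/mol

211 g/mol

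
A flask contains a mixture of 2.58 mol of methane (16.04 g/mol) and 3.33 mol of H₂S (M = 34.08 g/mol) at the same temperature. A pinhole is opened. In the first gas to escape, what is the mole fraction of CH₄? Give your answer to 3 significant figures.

Rate_i ∝ x_i/√M_i (Graham's law weighted by mole fraction), so the effusate composition follows n_i/√M_i.
x_CH₄(eff) = (n_CH₄/√M_CH₄) / (n_CH₄/√M_CH₄ + n_H₂S/√M_H₂S)
= (2.58/√16.04) / (2.58/√16.04 + 3.33/√34.08) = 0.6442/(0.6442 + 0.5704) = 0.530.

0.530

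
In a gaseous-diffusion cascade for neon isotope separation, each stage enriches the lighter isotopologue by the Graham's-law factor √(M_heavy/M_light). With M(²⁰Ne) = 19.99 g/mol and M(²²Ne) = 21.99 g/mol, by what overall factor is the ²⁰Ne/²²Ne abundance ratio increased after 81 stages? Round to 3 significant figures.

Each stage multiplies the ratio by α = √(21.99/19.99), so after 81 stages the overall factor is α^81 = (21.99/19.99)^(81/2).
= 1.10005^(81/2) = 47.6.

47.6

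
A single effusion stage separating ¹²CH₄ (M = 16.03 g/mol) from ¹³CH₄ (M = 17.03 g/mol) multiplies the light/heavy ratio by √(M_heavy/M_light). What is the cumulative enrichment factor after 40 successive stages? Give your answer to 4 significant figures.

Overall factor = α^40 with α = √(17.03/16.03), i.e. (17.03/16.03)^(40/2).
= 1.06238^20 = 3.354.

3.354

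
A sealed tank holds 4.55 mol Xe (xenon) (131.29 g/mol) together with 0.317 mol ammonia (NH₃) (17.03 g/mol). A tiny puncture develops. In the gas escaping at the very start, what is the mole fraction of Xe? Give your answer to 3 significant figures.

0.838

Each component's effusion rate ∝ (its partial pressure)·(1/√M) ∝ n_i/√M_i.
Mole fraction of Xe in the effusate = (n_Xe/√M_Xe) / (n_Xe/√M_Xe + n_NH₃/√M_NH₃)
= (4.55/√131.29) / (4.55/√131.29 + 0.317/√17.03) = 0.3971/(0.3971 + 0.07682) = 0.838.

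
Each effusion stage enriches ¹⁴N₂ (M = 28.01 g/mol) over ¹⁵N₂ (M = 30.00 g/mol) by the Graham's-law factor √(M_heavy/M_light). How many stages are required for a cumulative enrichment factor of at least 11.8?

72

With α = √(30.00/28.01) per stage, ln α = ½ ln(1.07105) = 0.03432.
Need α^N ≥ 11.8 ⇒ N ≥ ln(11.8) / ln α = 2.468 / 0.03432 = 71.92.
Rounding up, N = 72 stages.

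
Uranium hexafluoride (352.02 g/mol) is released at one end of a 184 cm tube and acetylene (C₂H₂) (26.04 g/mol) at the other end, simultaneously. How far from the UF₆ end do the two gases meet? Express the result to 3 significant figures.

Graham's law gives d_UF₆/d_C₂H₂ = rate_UF₆/rate_C₂H₂ = √(M_C₂H₂/M_UF₆) = √(26.04/352.02) = 0.2720.
With d_UF₆ + d_C₂H₂ = 184 cm, d_C₂H₂ = 184/(1 + 0.2720) = 144.7 cm.
d_UF₆ = 184 − 144.7 = 39.3 cm.

39.3 cm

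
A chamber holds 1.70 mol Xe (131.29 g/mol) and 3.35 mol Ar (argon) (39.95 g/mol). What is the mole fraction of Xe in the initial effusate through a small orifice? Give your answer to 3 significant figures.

0.219

The effusion rate of species i is ∝ p_i/√M_i ∝ n_i/√M_i.
Mole fraction of Xe in the effusate = (n_Xe/√M_Xe) / (n_Xe/√M_Xe + n_Ar/√M_Ar)
= (1.70/√131.29) / (1.70/√131.29 + 3.35/√39.95) = 0.1484/(0.1484 + 0.5300) = 0.219.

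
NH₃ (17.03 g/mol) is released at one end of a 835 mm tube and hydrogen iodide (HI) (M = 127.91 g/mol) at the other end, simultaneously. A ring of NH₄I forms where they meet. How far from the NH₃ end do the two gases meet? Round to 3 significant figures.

612 mm

In equal time, each gas travels a distance ∝ its rate ∝ 1/√M, so d_NH₃/d_HI = √(M_HI/M_NH₃) = √(127.91/17.03) = 2.741.
With d_NH₃ + d_HI = 835 mm, d_HI = 835/(1 + 2.741) = 223.2 mm.
d_NH₃ = 835 − 223.2 = 612 mm.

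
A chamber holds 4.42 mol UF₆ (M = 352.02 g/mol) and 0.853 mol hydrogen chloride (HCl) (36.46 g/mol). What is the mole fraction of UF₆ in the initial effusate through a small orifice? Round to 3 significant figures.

The effusion rate of species i is ∝ p_i/√M_i ∝ n_i/√M_i.
So x_UF₆ in the escaping gas = (n_UF₆/√M_UF₆) / Σ(n_i/√M_i)
= (4.42/√352.02) / (4.42/√352.02 + 0.853/√36.46) = 0.2356/(0.2356 + 0.1413) = 0.625.

0.625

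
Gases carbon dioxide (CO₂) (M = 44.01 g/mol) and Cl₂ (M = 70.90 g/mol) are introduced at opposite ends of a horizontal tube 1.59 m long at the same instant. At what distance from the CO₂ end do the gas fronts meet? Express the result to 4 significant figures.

In equal time, each gas travels a distance ∝ its rate ∝ 1/√M, so d_CO₂/d_Cl₂ = √(M_Cl₂/M_CO₂) = √(70.90/44.01) = 1.269.
With d_CO₂ + d_Cl₂ = 1.59 m, d_Cl₂ = 1.59/(1 + 1.269) = 0.7007 m.
d_CO₂ = 1.59 − 0.7007 = 0.8893 m.

0.8893 m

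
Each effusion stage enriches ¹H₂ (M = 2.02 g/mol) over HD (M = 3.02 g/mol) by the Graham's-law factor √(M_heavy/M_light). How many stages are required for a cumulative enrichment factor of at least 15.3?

14

With α = √(3.02/2.02) per stage, ln α = ½ ln(1.49505) = 0.2011.
Need α^N ≥ 15.3 ⇒ N ≥ ln(15.3) / ln α = 2.728 / 0.2011 = 13.57.
Minimum whole number of stages: N = 14.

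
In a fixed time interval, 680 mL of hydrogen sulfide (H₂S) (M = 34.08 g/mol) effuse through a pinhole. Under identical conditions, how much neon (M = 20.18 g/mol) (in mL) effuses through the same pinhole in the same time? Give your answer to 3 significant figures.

884 mL

By Graham's law, rate_Ne/rate_H₂S = √(M_H₂S/M_Ne) = √(34.08/20.18) = √1.689 = 1.300.
So the volume for Ne is 680 × 1.300 = 884 mL.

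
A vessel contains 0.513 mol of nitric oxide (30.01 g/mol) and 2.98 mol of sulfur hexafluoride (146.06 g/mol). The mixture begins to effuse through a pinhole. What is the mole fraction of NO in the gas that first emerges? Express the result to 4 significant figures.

0.2752

Effusion rate of each component ∝ n_i/√M_i (partial pressure × 1/√M).
So x_NO in the escaping gas = (n_NO/√M_NO) / Σ(n_i/√M_i)
= (0.513/√30.01) / (0.513/√30.01 + 2.98/√146.06) = 0.09364/(0.09364 + 0.2466) = 0.2752.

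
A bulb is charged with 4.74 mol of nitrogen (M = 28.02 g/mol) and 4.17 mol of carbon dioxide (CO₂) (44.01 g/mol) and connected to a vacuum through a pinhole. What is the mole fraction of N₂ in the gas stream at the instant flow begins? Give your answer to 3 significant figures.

Effusion rate of each component ∝ n_i/√M_i (partial pressure × 1/√M).
x_N₂(eff) = (n_N₂/√M_N₂) / (n_N₂/√M_N₂ + n_CO₂/√M_CO₂)
= (4.74/√28.02) / (4.74/√28.02 + 4.17/√44.01) = 0.8955/(0.8955 + 0.6286) = 0.588.

0.588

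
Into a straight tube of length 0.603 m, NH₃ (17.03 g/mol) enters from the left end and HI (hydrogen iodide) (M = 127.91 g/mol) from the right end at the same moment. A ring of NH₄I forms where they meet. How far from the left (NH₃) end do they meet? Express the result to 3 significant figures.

0.442 m

The fronts meet when d_NH₃ + d_HI = L with d_NH₃/d_HI = √(M_HI/M_NH₃) (Graham's law). Here √(M_HI/M_NH₃) = √(127.91/17.03) = 2.741.
With d_NH₃ + d_HI = 0.603 m, d_HI = 0.603/(1 + 2.741) = 0.1612 m.
d_NH₃ = 0.603 − 0.1612 = 0.442 m.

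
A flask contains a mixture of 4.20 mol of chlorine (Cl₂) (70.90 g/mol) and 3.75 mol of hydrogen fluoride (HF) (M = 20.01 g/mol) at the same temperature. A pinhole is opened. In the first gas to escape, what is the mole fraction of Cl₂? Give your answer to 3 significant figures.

0.373

Each component's effusion rate ∝ (its partial pressure)·(1/√M) ∝ n_i/√M_i.
x_Cl₂(eff) = (n_Cl₂/√M_Cl₂) / (n_Cl₂/√M_Cl₂ + n_HF/√M_HF)
= (4.20/√70.90) / (4.20/√70.90 + 3.75/√20.01) = 0.4988/(0.4988 + 0.8383) = 0.373.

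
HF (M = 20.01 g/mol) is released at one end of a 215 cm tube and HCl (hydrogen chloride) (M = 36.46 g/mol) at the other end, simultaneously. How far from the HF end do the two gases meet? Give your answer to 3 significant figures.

Distances travelled in equal time are proportional to diffusion rates, so d_HF/d_HCl = √(M_HCl/M_HF) = √(36.46/20.01) = 1.350.
With d_HF + d_HCl = 215 cm, d_HCl = 215/(1 + 1.350) = 91.50 cm.
d_HF = 215 − 91.50 = 124 cm.

124 cm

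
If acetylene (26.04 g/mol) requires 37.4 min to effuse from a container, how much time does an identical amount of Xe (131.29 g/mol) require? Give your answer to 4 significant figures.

83.98 min

Since effusion rate ∝ 1/√M, t_Xe/t_C₂H₂ = √(M_Xe/M_C₂H₂) = √(131.29/26.04) = √5.042 = 2.245.
So the time for Xe is 37.4 × 2.245 = 83.98 min.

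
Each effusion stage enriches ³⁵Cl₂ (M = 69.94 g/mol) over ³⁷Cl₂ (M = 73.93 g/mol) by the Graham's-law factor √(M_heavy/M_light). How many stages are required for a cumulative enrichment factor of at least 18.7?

106

With α = √(73.93/69.94) per stage, ln α = ½ ln(1.05705) = 0.02774.
Need α^N ≥ 18.7 ⇒ N ≥ ln(18.7) / ln α = 2.929 / 0.02774 = 105.57.
Rounding up, N = 106 stages.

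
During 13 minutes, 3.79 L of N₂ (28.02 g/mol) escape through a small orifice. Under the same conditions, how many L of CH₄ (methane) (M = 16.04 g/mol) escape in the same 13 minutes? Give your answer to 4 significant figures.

5.009 L

Graham's law gives rate_CH₄/rate_N₂ = √(M_N₂/M_CH₄) = √(28.02/16.04) = √1.747 = 1.322.
So the volume for CH₄ is 3.79 × 1.322 = 5.009 L.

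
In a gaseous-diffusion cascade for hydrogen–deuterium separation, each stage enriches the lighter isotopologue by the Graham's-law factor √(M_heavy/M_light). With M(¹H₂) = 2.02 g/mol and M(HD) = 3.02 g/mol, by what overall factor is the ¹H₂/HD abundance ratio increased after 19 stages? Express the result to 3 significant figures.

45.6

Each stage multiplies the ratio by α = √(3.02/2.02), so after 19 stages the overall factor is α^19 = (3.02/2.02)^(19/2).
= 1.49505^(19/2) = 45.6.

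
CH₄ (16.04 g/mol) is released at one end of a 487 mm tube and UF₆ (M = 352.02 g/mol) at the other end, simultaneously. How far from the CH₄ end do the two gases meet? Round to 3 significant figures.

The fronts meet when d_CH₄ + d_UF₆ = L with d_CH₄/d_UF₆ = √(M_UF₆/M_CH₄) (Graham's law). Here √(M_UF₆/M_CH₄) = √(352.02/16.04) = 4.685.
With d_CH₄ + d_UF₆ = 487 mm, d_UF₆ = 487/(1 + 4.685) = 85.67 mm.
d_CH₄ = 487 − 85.67 = 401 mm.

401 mm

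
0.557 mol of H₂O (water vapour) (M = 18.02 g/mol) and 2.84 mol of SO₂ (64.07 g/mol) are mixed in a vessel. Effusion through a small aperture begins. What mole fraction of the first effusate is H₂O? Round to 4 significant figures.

Rate_i ∝ x_i/√M_i (Graham's law weighted by mole fraction), so the effusate composition follows n_i/√M_i.
So x_H₂O in the escaping gas = (n_H₂O/√M_H₂O) / Σ(n_i/√M_i)
= (0.557/√18.02) / (0.557/√18.02 + 2.84/√64.07) = 0.1312/(0.1312 + 0.3548) = 0.2700.

0.2700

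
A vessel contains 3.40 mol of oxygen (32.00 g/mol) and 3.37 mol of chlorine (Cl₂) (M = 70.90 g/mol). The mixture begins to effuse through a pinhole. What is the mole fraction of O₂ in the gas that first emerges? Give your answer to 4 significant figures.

0.6003

The effusion rate of species i is ∝ p_i/√M_i ∝ n_i/√M_i.
Mole fraction of O₂ in the effusate = (n_O₂/√M_O₂) / (n_O₂/√M_O₂ + n_Cl₂/√M_Cl₂)
= (3.40/√32.00) / (3.40/√32.00 + 3.37/√70.90) = 0.6010/(0.6010 + 0.4002) = 0.6003.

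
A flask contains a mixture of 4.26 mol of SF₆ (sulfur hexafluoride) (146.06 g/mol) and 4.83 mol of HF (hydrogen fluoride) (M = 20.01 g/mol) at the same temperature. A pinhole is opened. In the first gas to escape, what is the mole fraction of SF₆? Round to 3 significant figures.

0.246

The effusion rate of species i is ∝ p_i/√M_i ∝ n_i/√M_i.
So x_SF₆ in the escaping gas = (n_SF₆/√M_SF₆) / Σ(n_i/√M_i)
= (4.26/√146.06) / (4.26/√146.06 + 4.83/√20.01) = 0.3525/(0.3525 + 1.080) = 0.246.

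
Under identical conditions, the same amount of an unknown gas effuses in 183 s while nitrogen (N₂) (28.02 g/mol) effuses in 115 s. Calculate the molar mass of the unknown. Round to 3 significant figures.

71.0 g/mol

By Graham's law, t_X/t_N₂ = √(M_X/M_N₂).
183/115 = 1.591 = √(M_X/28.02)
M_X = 28.02 × 1.591² = 28.02 × 2.532 = 71.0 g/mol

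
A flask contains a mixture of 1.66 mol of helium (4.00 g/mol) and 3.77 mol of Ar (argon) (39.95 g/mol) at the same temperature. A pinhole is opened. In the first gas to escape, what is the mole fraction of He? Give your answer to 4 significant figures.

Effusion rate of each component ∝ n_i/√M_i (partial pressure × 1/√M).
Mole fraction of He in the effusate = (n_He/√M_He) / (n_He/√M_He + n_Ar/√M_Ar)
= (1.66/√4.00) / (1.66/√4.00 + 3.77/√39.95) = 0.8300/(0.8300 + 0.5965) = 0.5819.

0.5819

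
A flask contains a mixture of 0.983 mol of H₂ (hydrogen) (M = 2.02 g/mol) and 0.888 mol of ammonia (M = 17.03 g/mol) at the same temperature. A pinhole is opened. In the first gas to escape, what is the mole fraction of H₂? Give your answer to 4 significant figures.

The effusion rate of species i is ∝ p_i/√M_i ∝ n_i/√M_i.
x_H₂(eff) = (n_H₂/√M_H₂) / (n_H₂/√M_H₂ + n_NH₃/√M_NH₃)
= (0.983/√2.02) / (0.983/√2.02 + 0.888/√17.03) = 0.6916/(0.6916 + 0.2152) = 0.7627.

0.7627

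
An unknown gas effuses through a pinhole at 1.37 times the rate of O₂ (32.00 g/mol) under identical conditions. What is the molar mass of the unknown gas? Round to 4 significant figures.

By Graham's law, rate_X/rate_O₂ = √(M_O₂/M_X).
1.37 = √(32.00/M_X)
M_X = 32.00 / 1.37² = 32.00 / 1.877 = 17.05 g/mol

17.05 g/mol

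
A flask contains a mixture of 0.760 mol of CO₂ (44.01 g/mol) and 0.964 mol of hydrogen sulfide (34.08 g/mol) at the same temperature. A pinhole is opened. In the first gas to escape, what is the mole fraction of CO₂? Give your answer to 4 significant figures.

The effusion rate of species i is ∝ p_i/√M_i ∝ n_i/√M_i.
x_CO₂(eff) = (n_CO₂/√M_CO₂) / (n_CO₂/√M_CO₂ + n_H₂S/√M_H₂S)
= (0.760/√44.01) / (0.760/√44.01 + 0.964/√34.08) = 0.1146/(0.1146 + 0.1651) = 0.4096.

0.4096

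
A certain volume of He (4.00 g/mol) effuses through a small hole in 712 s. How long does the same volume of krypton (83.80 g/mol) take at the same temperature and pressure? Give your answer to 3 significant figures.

3260 s

By Graham's law, t_Kr/t_He = √(M_Kr/M_He) = √(83.80/4.00) = √20.95 = 4.577.
So the time for Kr is 712 × 4.577 = 3260 s.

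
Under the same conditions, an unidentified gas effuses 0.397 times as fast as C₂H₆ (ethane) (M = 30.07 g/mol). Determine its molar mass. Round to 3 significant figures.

191 g/mol

Graham's law gives rate_X/rate_C₂H₆ = √(M_C₂H₆/M_X).
0.397 = √(30.07/M_X)
M_X = 30.07 / 0.397² = 30.07 / 0.1576 = 191 g/mol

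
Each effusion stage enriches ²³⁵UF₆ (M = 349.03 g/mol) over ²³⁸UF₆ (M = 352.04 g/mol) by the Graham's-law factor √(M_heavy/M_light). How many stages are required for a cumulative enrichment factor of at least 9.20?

Single-stage factor α = √(352.04/349.03), so ln α = ½ ln(1.00862) = 0.004293.
Need α^N ≥ 9.20 ⇒ N ≥ ln(9.20) / ln α = 2.219 / 0.004293 = 516.88.
Minimum whole number of stages: N = 517.

517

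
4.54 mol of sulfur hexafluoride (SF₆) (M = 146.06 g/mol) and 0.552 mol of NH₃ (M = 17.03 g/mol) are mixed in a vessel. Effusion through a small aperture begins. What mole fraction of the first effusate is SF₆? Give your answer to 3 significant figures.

Each component's effusion rate ∝ (its partial pressure)·(1/√M) ∝ n_i/√M_i.
x_SF₆(eff) = (n_SF₆/√M_SF₆) / (n_SF₆/√M_SF₆ + n_NH₃/√M_NH₃)
= (4.54/√146.06) / (4.54/√146.06 + 0.552/√17.03) = 0.3757/(0.3757 + 0.1338) = 0.737.

0.737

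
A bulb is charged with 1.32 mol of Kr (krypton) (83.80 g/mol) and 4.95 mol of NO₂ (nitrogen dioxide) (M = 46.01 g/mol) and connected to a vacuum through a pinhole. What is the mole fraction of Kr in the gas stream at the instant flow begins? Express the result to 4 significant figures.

0.1650

Rate_i ∝ x_i/√M_i (Graham's law weighted by mole fraction), so the effusate composition follows n_i/√M_i.
So x_Kr in the escaping gas = (n_Kr/√M_Kr) / Σ(n_i/√M_i)
= (1.32/√83.80) / (1.32/√83.80 + 4.95/√46.01) = 0.1442/(0.1442 + 0.7298) = 0.1650.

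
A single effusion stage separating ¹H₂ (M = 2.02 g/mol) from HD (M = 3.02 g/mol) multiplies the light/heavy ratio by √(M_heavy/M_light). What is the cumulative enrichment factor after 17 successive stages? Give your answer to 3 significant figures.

30.5

The single-stage factor is √(M_heavy/M_light), so 17 stages give [√(3.02/2.02)]^17 = (3.02/2.02)^(17/2).
= 1.49505^(17/2) = 30.5.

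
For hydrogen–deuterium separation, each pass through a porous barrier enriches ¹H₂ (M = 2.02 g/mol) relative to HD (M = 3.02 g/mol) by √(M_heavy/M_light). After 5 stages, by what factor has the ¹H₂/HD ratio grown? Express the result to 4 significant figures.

After 5 stages the ratio has grown by (√(3.02/2.02))^5 = (3.02/2.02)^(5/2).
= 1.49505^(5/2) = 2.733.

2.733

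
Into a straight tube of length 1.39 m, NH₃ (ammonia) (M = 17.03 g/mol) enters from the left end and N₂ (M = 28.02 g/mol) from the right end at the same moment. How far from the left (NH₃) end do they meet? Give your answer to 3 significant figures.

The fronts meet when d_NH₃ + d_N₂ = L with d_NH₃/d_N₂ = √(M_N₂/M_NH₃) (Graham's law). Here √(M_N₂/M_NH₃) = √(28.02/17.03) = 1.283.
With d_NH₃ + d_N₂ = 1.39 m, d_N₂ = 1.39/(1 + 1.283) = 0.6089 m.
d_NH₃ = 1.39 − 0.6089 = 0.781 m.

0.781 m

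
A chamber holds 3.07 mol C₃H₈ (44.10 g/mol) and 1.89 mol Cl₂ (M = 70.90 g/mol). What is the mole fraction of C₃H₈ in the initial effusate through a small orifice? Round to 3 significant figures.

0.673

The effusion rate of species i is ∝ p_i/√M_i ∝ n_i/√M_i.
Mole fraction of C₃H₈ in the effusate = (n_C₃H₈/√M_C₃H₈) / (n_C₃H₈/√M_C₃H₈ + n_Cl₂/√M_Cl₂)
= (3.07/√44.10) / (3.07/√44.10 + 1.89/√70.90) = 0.4623/(0.4623 + 0.2245) = 0.673.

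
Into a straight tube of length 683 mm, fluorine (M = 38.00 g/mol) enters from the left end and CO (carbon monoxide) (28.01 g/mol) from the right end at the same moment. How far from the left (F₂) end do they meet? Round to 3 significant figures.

The fronts meet when d_F₂ + d_CO = L with d_F₂/d_CO = √(M_CO/M_F₂) (Graham's law). Here √(M_CO/M_F₂) = √(28.01/38.00) = 0.8585.
With d_F₂ + d_CO = 683 mm, d_CO = 683/(1 + 0.8585) = 367.5 mm.
d_F₂ = 683 − 367.5 = 316 mm.

316 mm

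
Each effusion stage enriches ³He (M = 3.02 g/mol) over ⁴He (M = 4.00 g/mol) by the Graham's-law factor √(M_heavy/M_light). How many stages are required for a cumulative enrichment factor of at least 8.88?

16

Per stage α = (4.00/3.02)^(1/2) = 1.32450^0.5, giving ln α = 0.1405.
Need α^N ≥ 8.88 ⇒ N ≥ ln(8.88) / ln α = 2.184 / 0.1405 = 15.54.
Rounding up, N = 16 stages.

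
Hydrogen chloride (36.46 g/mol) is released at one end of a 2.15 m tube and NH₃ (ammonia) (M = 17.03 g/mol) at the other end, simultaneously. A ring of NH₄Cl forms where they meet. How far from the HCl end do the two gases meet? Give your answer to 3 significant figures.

The fronts meet when d_HCl + d_NH₃ = L with d_HCl/d_NH₃ = √(M_NH₃/M_HCl) (Graham's law). Here √(M_NH₃/M_HCl) = √(17.03/36.46) = 0.6834.
With d_HCl + d_NH₃ = 2.15 m, d_NH₃ = 2.15/(1 + 0.6834) = 1.277 m.
d_HCl = 2.15 − 1.277 = 0.873 m.

0.873 m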